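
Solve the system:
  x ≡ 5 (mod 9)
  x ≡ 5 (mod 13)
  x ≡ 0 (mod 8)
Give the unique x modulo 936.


Moduli 9, 13, 8 are pairwise coprime; by CRT there is a unique solution modulo M = 9 · 13 · 8 = 936.
Solve pairwise, accumulating the modulus:
  Start with x ≡ 5 (mod 9).
  Combine with x ≡ 5 (mod 13): since gcd(9, 13) = 1, we get a unique residue mod 117.
    Write x = 5 + 9·t and substitute into x ≡ 5 (mod 13): 9·t ≡ 5 − 5 = 0 (mod 13).
    The inverse of 9 mod 13 is 3 (since 9·3 = 27 = 2·13 + 1), so t ≡ 3·0 = 0 ≡ 0 (mod 13).
    Then x = 5 + 9·0 = 5, valid modulo lcm(9, 13) = 117: x ≡ 5 (mod 117).
  Combine with x ≡ 0 (mod 8): since gcd(117, 8) = 1, we get a unique residue mod 936.
    Write x = 5 + 117·t and substitute into x ≡ 0 (mod 8): 117·t ≡ 0 − 5 = -5 (mod 8).
    Reduce coefficients mod 8: 5·t ≡ 3 (mod 8).
    The inverse of 5 mod 8 is 5 (since 5·5 = 25 = 3·8 + 1), so t ≡ 5·3 = 15 ≡ 7 (mod 8).
    Then x = 5 + 117·7 = 824, valid modulo lcm(117, 8) = 936: x ≡ 824 (mod 936).
Verify: 824 mod 9 = 5 ✓, 824 mod 13 = 5 ✓, 824 mod 8 = 0 ✓.

x ≡ 824 (mod 936).


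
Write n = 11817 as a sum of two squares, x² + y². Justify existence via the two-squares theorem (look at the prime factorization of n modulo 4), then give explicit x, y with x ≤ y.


Step 1: Factor n = 11817 = 3^2 · 13 · 101.
Step 2: Check the mod-4 condition on each prime factor: 3 ≡ 3 (mod 4), exponent 2 (must be even); 13 ≡ 1 (mod 4), exponent 1; 101 ≡ 1 (mod 4), exponent 1.
All primes ≡ 3 (mod 4) appear to even exponent (or don't appear), so by the two-squares theorem n IS expressible as a sum of two squares.
Step 3: Build a representation. Group n = k² · m with k = 3 and m = 13 · 101 = 1313 (a product of primes ≡ 1 (mod 4)); a representation of m scales to one of n via (k·x)² + (k·y)² = k²(x² + y²). Each prime p ≡ 1 (mod 4) is itself a sum of two squares; find a² by testing p − a² for a perfect square:
  13: 13 − 1² = 12, 13 − 2² = 9 = 3² ⇒ 13 = 2² + 3².
  101: 101 − 1² = 100 = 10² ⇒ 101 = 1² + 10².
  Combine using the Brahmagupta–Fibonacci identity (a² + b²)(c² + d²) = (ac − bd)² + (ad + bc)² = (ac + bd)² + (ad − bc)²:
  13 · 101 = 1313: from (2² + 3²)(1² + 10²), take (2·1 − 3·10, 2·10 + 3·1) = (2 − 30, 20 + 3) = (-28, 23); dropping signs (only squares matter) gives (28, 23); check 28² + 23² = 784 + 529 = 1313 ✓.
  Scale by k = 3: (3·28, 3·23) = (84, 69).
Step 4: Order so x ≤ y and verify: 69² + 84² = 4761 + 7056 = 11817 = n. ✓

n = 11817 = 69² + 84² (one valid representation with x ≤ y).


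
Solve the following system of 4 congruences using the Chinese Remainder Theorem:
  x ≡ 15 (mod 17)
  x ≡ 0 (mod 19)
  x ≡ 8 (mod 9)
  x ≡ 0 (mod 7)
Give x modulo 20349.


Product of moduli M = 17 · 19 · 9 · 7 = 20349.
Merge one congruence at a time:
  Start: x ≡ 15 (mod 17).
  Combine with x ≡ 0 (mod 19); new modulus lcm = 323.
    Write x = 15 + 17·t and substitute into x ≡ 0 (mod 19): 17·t ≡ 0 − 15 = -15 (mod 19).
    Reduce coefficients mod 19: 17·t ≡ 4 (mod 19).
    The inverse of 17 mod 19 is 9 (since 17·9 = 153 = 8·19 + 1), so t ≡ 9·4 = 36 ≡ 17 (mod 19).
    Then x = 15 + 17·17 = 304, valid modulo lcm(17, 19) = 323: x ≡ 304 (mod 323).
  Combine with x ≡ 8 (mod 9); new modulus lcm = 2907.
    Write x = 304 + 323·t and substitute into x ≡ 8 (mod 9): 323·t ≡ 8 − 304 = -296 (mod 9).
    Reduce coefficients mod 9: 8·t ≡ 1 (mod 9).
    The inverse of 8 mod 9 is 8 (since 8·8 = 64 = 7·9 + 1), so t ≡ 8·1 = 8 ≡ 8 (mod 9).
    Then x = 304 + 323·8 = 2888, valid modulo lcm(323, 9) = 2907: x ≡ 2888 (mod 2907).
  Combine with x ≡ 0 (mod 7); new modulus lcm = 20349.
    Write x = 2888 + 2907·t and substitute into x ≡ 0 (mod 7): 2907·t ≡ 0 − 2888 = -2888 (mod 7).
    Reduce coefficients mod 7: 2·t ≡ 3 (mod 7).
    The inverse of 2 mod 7 is 4 (since 2·4 = 8 = 1·7 + 1), so t ≡ 4·3 = 12 ≡ 5 (mod 7).
    Then x = 2888 + 2907·5 = 17423, valid modulo lcm(2907, 7) = 20349: x ≡ 17423 (mod 20349).
Verify against each original: 17423 mod 17 = 15, 17423 mod 19 = 0, 17423 mod 9 = 8, 17423 mod 7 = 0.

x ≡ 17423 (mod 20349).


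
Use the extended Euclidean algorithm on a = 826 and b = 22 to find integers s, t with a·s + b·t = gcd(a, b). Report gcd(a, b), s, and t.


Euclidean algorithm on (826, 22) — divide until remainder is 0:
  826 = 37 · 22 + 12
  22 = 1 · 12 + 10
  12 = 1 · 10 + 2
  10 = 5 · 2 + 0
gcd(826, 22) = 2.
Track Bezout coefficients alongside the remainders: start with r₀ = 826 = a·1 + b·0 (s = 1, t = 0) and r₁ = 22 = a·0 + b·1 (s = 0, t = 1); each new remainder r_{k+1} = r_{k-1} − q_k·r_k inherits s_{k+1} = s_{k-1} − q_k·s_k, t_{k+1} = t_{k-1} − q_k·t_k, so r_k = a·s_k + b·t_k at every step:
  q = 37: r = 12, s = 1 − 37·0 = 1, t = 0 − 37·1 = -37  (check: 826·1 + 22·(-37) = 12)
  q = 1: r = 10, s = 0 − 1·1 = -1, t = 1 − 1·(-37) = 38  (check: 826·(-1) + 22·38 = 10)
  q = 1: r = 2, s = 1 − 1·(-1) = 2, t = -37 − 1·38 = -75  (check: 826·2 + 22·(-75) = 2)
The row with r = 2 (the gcd) gives the Bezout coefficients s = 2, t = -75.
Result: 826 · (2) + 22 · (-75) = 2.

gcd(826, 22) = 2; s = 2, t = -75 (check: 826·2 + 22·(-75) = 2).


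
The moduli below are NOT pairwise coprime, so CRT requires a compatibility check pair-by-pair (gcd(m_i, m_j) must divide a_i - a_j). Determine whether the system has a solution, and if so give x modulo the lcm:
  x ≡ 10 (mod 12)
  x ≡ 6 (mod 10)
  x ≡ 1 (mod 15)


Moduli 12, 10, 15 are not pairwise coprime, so CRT works modulo lcm(m_i) when all pairwise compatibility conditions hold.
Pairwise compatibility: gcd(m_i, m_j) must divide a_i - a_j for every pair.
Merge one congruence at a time:
  Start: x ≡ 10 (mod 12).
  Combine with x ≡ 6 (mod 10): gcd(12, 10) = 2; 6 - 10 = -4, which IS divisible by 2, so compatible.
    Write x = 10 + 12·t and substitute into x ≡ 6 (mod 10): 12·t ≡ 6 − 10 = -4 (mod 10).
    Divide the congruence (and modulus) by g = 2: 6·t ≡ -2 (mod 5).
    Reduce coefficients mod 5: 1·t ≡ 3 (mod 5).
    So t ≡ 3 (mod 5).
    Then x = 10 + 12·3 = 46, valid modulo lcm(12, 10) = 60: x ≡ 46 (mod 60).
  Combine with x ≡ 1 (mod 15): gcd(60, 15) = 15; 1 - 46 = -45, which IS divisible by 15, so compatible.
    Write x = 46 + 60·t and substitute into x ≡ 1 (mod 15): 60·t ≡ 1 − 46 = -45 (mod 15).
    Divide the congruence (and modulus) by g = 15: 4·t ≡ -3 (mod 1).
    Modulo 1 every t works; take t = 0.
    Then x = 46 + 60·0 = 46, valid modulo lcm(60, 15) = 60: x ≡ 46 (mod 60).
Verify: 46 mod 12 = 10, 46 mod 10 = 6, 46 mod 15 = 1.

x ≡ 46 (mod 60).


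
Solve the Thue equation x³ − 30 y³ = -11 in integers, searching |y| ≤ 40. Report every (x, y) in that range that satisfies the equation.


The equation is x³ - 30y³ = -11. For fixed y, x³ = 30·y³ − 11, so a solution requires the RHS to be a perfect cube.
Strategy: iterate y from -40 to 40, compute RHS = 30·y³ − 11, and check whether it is a (positive or negative) perfect cube.
Check small values of y:
  y = 0: RHS = -11 is not a perfect cube.
  y = 1: RHS = 19 is not a perfect cube.
  y = -1: RHS = -41 is not a perfect cube.
  y = 2: RHS = 229 is not a perfect cube.
  y = -2: RHS = -251 is not a perfect cube.
  y = 3: RHS = 799 is not a perfect cube.
  y = -3: RHS = -821 is not a perfect cube.
Continuing the search up to |y| = 40 finds no solutions either.
No (x, y) in the scanned range satisfies the equation.

No integer solutions with |y| ≤ 40.


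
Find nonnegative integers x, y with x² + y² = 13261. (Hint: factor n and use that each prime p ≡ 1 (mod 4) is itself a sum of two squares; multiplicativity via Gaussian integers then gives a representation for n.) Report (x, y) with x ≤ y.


Step 1: Factor n = 13261 = 89 · 149.
Step 2: Check the mod-4 condition on each prime factor: 89 ≡ 1 (mod 4), exponent 1; 149 ≡ 1 (mod 4), exponent 1.
All primes ≡ 3 (mod 4) appear to even exponent (or don't appear), so by the two-squares theorem n IS expressible as a sum of two squares.
Step 3: Build a representation. Here n = 89 · 149 is a product of primes ≡ 1 (mod 4). Each prime p ≡ 1 (mod 4) is itself a sum of two squares; find a² by testing p − a² for a perfect square:
  89: 89 − 1² = 88, 89 − 2² = 85, 89 − 3² = 80, 89 − 4² = 73, 89 − 5² = 64 = 8² ⇒ 89 = 5² + 8².
  149: 149 − 1² = 148, 149 − 2² = 145, 149 − 3² = 140, 149 − 4² = 133, 149 − 5² = 124, 149 − 6² = 113, 149 − 7² = 100 = 10² ⇒ 149 = 7² + 10².
  Combine using the Brahmagupta–Fibonacci identity (a² + b²)(c² + d²) = (ac − bd)² + (ad + bc)² = (ac + bd)² + (ad − bc)²:
  89 · 149 = 13261: from (5² + 8²)(7² + 10²), take (5·7 − 8·10, 5·10 + 8·7) = (35 − 80, 50 + 56) = (-45, 106); dropping signs (only squares matter) gives (45, 106); check 45² + 106² = 2025 + 11236 = 13261 ✓.
Step 4: Order so x ≤ y and verify: 45² + 106² = 2025 + 11236 = 13261 = n. ✓

n = 13261 = 45² + 106² (one valid representation with x ≤ y).


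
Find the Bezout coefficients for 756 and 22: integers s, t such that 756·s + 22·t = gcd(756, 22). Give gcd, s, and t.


Euclidean algorithm on (756, 22) — divide until remainder is 0:
  756 = 34 · 22 + 8
  22 = 2 · 8 + 6
  8 = 1 · 6 + 2
  6 = 3 · 2 + 0
gcd(756, 22) = 2.
Track Bezout coefficients alongside the remainders: start with r₀ = 756 = a·1 + b·0 (s = 1, t = 0) and r₁ = 22 = a·0 + b·1 (s = 0, t = 1); each new remainder r_{k+1} = r_{k-1} − q_k·r_k inherits s_{k+1} = s_{k-1} − q_k·s_k, t_{k+1} = t_{k-1} − q_k·t_k, so r_k = a·s_k + b·t_k at every step:
  q = 34: r = 8, s = 1 − 34·0 = 1, t = 0 − 34·1 = -34  (check: 756·1 + 22·(-34) = 8)
  q = 2: r = 6, s = 0 − 2·1 = -2, t = 1 − 2·(-34) = 69  (check: 756·(-2) + 22·69 = 6)
  q = 1: r = 2, s = 1 − 1·(-2) = 3, t = -34 − 1·69 = -103  (check: 756·3 + 22·(-103) = 2)
The row with r = 2 (the gcd) gives the Bezout coefficients s = 3, t = -103.
Result: 756 · (3) + 22 · (-103) = 2.

gcd(756, 22) = 2; s = 3, t = -103 (check: 756·3 + 22·(-103) = 2).


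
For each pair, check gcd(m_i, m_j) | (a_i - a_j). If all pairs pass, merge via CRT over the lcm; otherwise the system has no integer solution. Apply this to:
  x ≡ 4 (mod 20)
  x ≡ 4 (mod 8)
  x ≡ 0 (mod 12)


Moduli 20, 8, 12 are not pairwise coprime, so CRT works modulo lcm(m_i) when all pairwise compatibility conditions hold.
Pairwise compatibility: gcd(m_i, m_j) must divide a_i - a_j for every pair.
Merge one congruence at a time:
  Start: x ≡ 4 (mod 20).
  Combine with x ≡ 4 (mod 8): gcd(20, 8) = 4; 4 - 4 = 0, which IS divisible by 4, so compatible.
    Write x = 4 + 20·t and substitute into x ≡ 4 (mod 8): 20·t ≡ 4 − 4 = 0 (mod 8).
    Divide the congruence (and modulus) by g = 4: 5·t ≡ 0 (mod 2).
    Reduce coefficients mod 2: 1·t ≡ 0 (mod 2).
    So t ≡ 0 (mod 2).
    Then x = 4 + 20·0 = 4, valid modulo lcm(20, 8) = 40: x ≡ 4 (mod 40).
  Combine with x ≡ 0 (mod 12): gcd(40, 12) = 4; 0 - 4 = -4, which IS divisible by 4, so compatible.
    Write x = 4 + 40·t and substitute into x ≡ 0 (mod 12): 40·t ≡ 0 − 4 = -4 (mod 12).
    Divide the congruence (and modulus) by g = 4: 10·t ≡ -1 (mod 3).
    Reduce coefficients mod 3: 1·t ≡ 2 (mod 3).
    So t ≡ 2 (mod 3).
    Then x = 4 + 40·2 = 84, valid modulo lcm(40, 12) = 120: x ≡ 84 (mod 120).
Verify: 84 mod 20 = 4, 84 mod 8 = 4, 84 mod 12 = 0.

x ≡ 84 (mod 120).


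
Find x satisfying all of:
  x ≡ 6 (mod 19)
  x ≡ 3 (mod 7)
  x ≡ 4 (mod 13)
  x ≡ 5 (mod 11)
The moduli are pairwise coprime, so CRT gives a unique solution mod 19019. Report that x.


Product of moduli M = 19 · 7 · 13 · 11 = 19019.
Merge one congruence at a time:
  Start: x ≡ 6 (mod 19).
  Combine with x ≡ 3 (mod 7); new modulus lcm = 133.
    Write x = 6 + 19·t and substitute into x ≡ 3 (mod 7): 19·t ≡ 3 − 6 = -3 (mod 7).
    Reduce coefficients mod 7: 5·t ≡ 4 (mod 7).
    The inverse of 5 mod 7 is 3 (since 5·3 = 15 = 2·7 + 1), so t ≡ 3·4 = 12 ≡ 5 (mod 7).
    Then x = 6 + 19·5 = 101, valid modulo lcm(19, 7) = 133: x ≡ 101 (mod 133).
  Combine with x ≡ 4 (mod 13); new modulus lcm = 1729.
    Write x = 101 + 133·t and substitute into x ≡ 4 (mod 13): 133·t ≡ 4 − 101 = -97 (mod 13).
    Reduce coefficients mod 13: 3·t ≡ 7 (mod 13).
    The inverse of 3 mod 13 is 9 (since 3·9 = 27 = 2·13 + 1), so t ≡ 9·7 = 63 ≡ 11 (mod 13).
    Then x = 101 + 133·11 = 1564, valid modulo lcm(133, 13) = 1729: x ≡ 1564 (mod 1729).
  Combine with x ≡ 5 (mod 11); new modulus lcm = 19019.
    Write x = 1564 + 1729·t and substitute into x ≡ 5 (mod 11): 1729·t ≡ 5 − 1564 = -1559 (mod 11).
    Reduce coefficients mod 11: 2·t ≡ 3 (mod 11).
    The inverse of 2 mod 11 is 6 (since 2·6 = 12 = 1·11 + 1), so t ≡ 6·3 = 18 ≡ 7 (mod 11).
    Then x = 1564 + 1729·7 = 13667, valid modulo lcm(1729, 11) = 19019: x ≡ 13667 (mod 19019).
Verify against each original: 13667 mod 19 = 6, 13667 mod 7 = 3, 13667 mod 13 = 4, 13667 mod 11 = 5.

x ≡ 13667 (mod 19019).


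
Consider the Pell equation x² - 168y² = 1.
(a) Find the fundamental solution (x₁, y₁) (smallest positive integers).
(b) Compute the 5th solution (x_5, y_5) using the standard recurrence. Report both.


Step 1: Find the fundamental solution (x₁, y₁) of x² - 168y² = 1.
  Expand √168 as a continued fraction. a₀ = ⌊√168⌋ = 12; iterate m_{k+1} = d_k·a_k − m_k, d_{k+1} = (168 − m_{k+1}²)/d_k, a_{k+1} = ⌊(a₀ + m_{k+1})/d_{k+1}⌋ (starting m₀ = 0, d₀ = 1), with convergents p_k = a_k·p_{k-1} + p_{k-2}, q_k = a_k·q_{k-1} + q_{k-2} (p₋₁ = 1, q₋₁ = 0):
  k = 0: a₀ = 12; p₀/q₀ = 12/1; p₀² − 168·q₀² = 144 − 168 = -24.
  k = 1: m = 12, d = 24, a = ⌊(12 + 12)/24⌋ = 1; p/q = (1·12 + 1)/(1·1 + 0) = 13/1; p² − 168·q² = 169 − 168 = 1.
  The first convergent with p² − 168·q² = 1 gives the fundamental solution (x₁, y₁) = (13, 1).
Step 2: Apply the recurrence (x_{n+1}, y_{n+1}) = (x₁x_n + 168y₁y_n, x₁y_n + y₁x_n) repeatedly.
  From (x_1, y_1) = (13, 1): x_2 = 13·13 + 168·1·1 = 337; y_2 = 13·1 + 1·13 = 26.
  From (x_2, y_2) = (337, 26): x_3 = 13·337 + 168·1·26 = 8749; y_3 = 13·26 + 1·337 = 675.
  From (x_3, y_3) = (8749, 675): x_4 = 13·8749 + 168·1·675 = 227137; y_4 = 13·675 + 1·8749 = 17524.
  From (x_4, y_4) = (227137, 17524): x_5 = 13·227137 + 168·1·17524 = 5896813; y_5 = 13·17524 + 1·227137 = 454949.
Step 3: Verify x_5² - 168·y_5² = 34772403556969 - 34772403556968 = 1 (should be 1). ✓

(x_1, y_1) = (13, 1); (x_5, y_5) = (5896813, 454949).


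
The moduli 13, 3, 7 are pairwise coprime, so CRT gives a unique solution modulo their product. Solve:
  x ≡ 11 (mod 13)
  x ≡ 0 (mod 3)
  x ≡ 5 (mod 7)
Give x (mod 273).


Moduli 13, 3, 7 are pairwise coprime; by CRT there is a unique solution modulo M = 13 · 3 · 7 = 273.
Solve pairwise, accumulating the modulus:
  Start with x ≡ 11 (mod 13).
  Combine with x ≡ 0 (mod 3): since gcd(13, 3) = 1, we get a unique residue mod 39.
    Write x = 11 + 13·t and substitute into x ≡ 0 (mod 3): 13·t ≡ 0 − 11 = -11 (mod 3).
    Reduce coefficients mod 3: 1·t ≡ 1 (mod 3).
    So t ≡ 1 (mod 3).
    Then x = 11 + 13·1 = 24, valid modulo lcm(13, 3) = 39: x ≡ 24 (mod 39).
  Combine with x ≡ 5 (mod 7): since gcd(39, 7) = 1, we get a unique residue mod 273.
    Write x = 24 + 39·t and substitute into x ≡ 5 (mod 7): 39·t ≡ 5 − 24 = -19 (mod 7).
    Reduce coefficients mod 7: 4·t ≡ 2 (mod 7).
    The inverse of 4 mod 7 is 2 (since 4·2 = 8 = 1·7 + 1), so t ≡ 2·2 = 4 ≡ 4 (mod 7).
    Then x = 24 + 39·4 = 180, valid modulo lcm(39, 7) = 273: x ≡ 180 (mod 273).
Verify: 180 mod 13 = 11 ✓, 180 mod 3 = 0 ✓, 180 mod 7 = 5 ✓.

x ≡ 180 (mod 273).


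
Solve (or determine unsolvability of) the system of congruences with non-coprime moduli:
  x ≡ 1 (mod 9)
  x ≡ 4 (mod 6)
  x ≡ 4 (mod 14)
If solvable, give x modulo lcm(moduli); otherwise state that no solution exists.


Moduli 9, 6, 14 are not pairwise coprime, so CRT works modulo lcm(m_i) when all pairwise compatibility conditions hold.
Pairwise compatibility: gcd(m_i, m_j) must divide a_i - a_j for every pair.
Merge one congruence at a time:
  Start: x ≡ 1 (mod 9).
  Combine with x ≡ 4 (mod 6): gcd(9, 6) = 3; 4 - 1 = 3, which IS divisible by 3, so compatible.
    Write x = 1 + 9·t and substitute into x ≡ 4 (mod 6): 9·t ≡ 4 − 1 = 3 (mod 6).
    Divide the congruence (and modulus) by g = 3: 3·t ≡ 1 (mod 2).
    Reduce coefficients mod 2: 1·t ≡ 1 (mod 2).
    So t ≡ 1 (mod 2).
    Then x = 1 + 9·1 = 10, valid modulo lcm(9, 6) = 18: x ≡ 10 (mod 18).
  Combine with x ≡ 4 (mod 14): gcd(18, 14) = 2; 4 - 10 = -6, which IS divisible by 2, so compatible.
    Write x = 10 + 18·t and substitute into x ≡ 4 (mod 14): 18·t ≡ 4 − 10 = -6 (mod 14).
    Divide the congruence (and modulus) by g = 2: 9·t ≡ -3 (mod 7).
    Reduce coefficients mod 7: 2·t ≡ 4 (mod 7).
    The inverse of 2 mod 7 is 4 (since 2·4 = 8 = 1·7 + 1), so t ≡ 4·4 = 16 ≡ 2 (mod 7).
    Then x = 10 + 18·2 = 46, valid modulo lcm(18, 14) = 126: x ≡ 46 (mod 126).
Verify: 46 mod 9 = 1, 46 mod 6 = 4, 46 mod 14 = 4.

x ≡ 46 (mod 126).


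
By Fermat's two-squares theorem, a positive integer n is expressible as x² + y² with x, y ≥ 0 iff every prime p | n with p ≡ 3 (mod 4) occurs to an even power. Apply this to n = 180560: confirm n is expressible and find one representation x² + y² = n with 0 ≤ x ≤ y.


Step 1: Factor n = 180560 = 2^4 · 5 · 37 · 61.
Step 2: Check the mod-4 condition on each prime factor: 2 = 2 (special); 5 ≡ 1 (mod 4), exponent 1; 37 ≡ 1 (mod 4), exponent 1; 61 ≡ 1 (mod 4), exponent 1.
All primes ≡ 3 (mod 4) appear to even exponent (or don't appear), so by the two-squares theorem n IS expressible as a sum of two squares.
Step 3: Build a representation. Group n = k² · m with k = 4 and m = 5 · 37 · 61 = 11285 (a product of primes ≡ 1 (mod 4)); a representation of m scales to one of n via (k·x)² + (k·y)² = k²(x² + y²). Each prime p ≡ 1 (mod 4) is itself a sum of two squares; find a² by testing p − a² for a perfect square:
  5: 5 − 1² = 4 = 2² ⇒ 5 = 1² + 2².
  37: 37 − 1² = 36 = 6² ⇒ 37 = 1² + 6².
  61: 61 − 1² = 60, 61 − 2² = 57, 61 − 3² = 52, 61 − 4² = 45, 61 − 5² = 36 = 6² ⇒ 61 = 5² + 6².
  Combine using the Brahmagupta–Fibonacci identity (a² + b²)(c² + d²) = (ac − bd)² + (ad + bc)² = (ac + bd)² + (ad − bc)²:
  5 · 37 = 185: from (1² + 2²)(1² + 6²), take (1·1 − 2·6, 1·6 + 2·1) = (1 − 12, 6 + 2) = (-11, 8); dropping signs (only squares matter) gives (11, 8); check 11² + 8² = 121 + 64 = 185 ✓.
  185 · 61 = 11285: from (11² + 8²)(5² + 6²), take (11·5 − 8·6, 11·6 + 8·5) = (55 − 48, 66 + 40) = (7, 106); check 7² + 106² = 49 + 11236 = 11285 ✓.
  Scale by k = 4: (4·7, 4·106) = (28, 424).
Step 4: Order so x ≤ y and verify: 28² + 424² = 784 + 179776 = 180560 = n. ✓

n = 180560 = 28² + 424² (one valid representation with x ≤ y).


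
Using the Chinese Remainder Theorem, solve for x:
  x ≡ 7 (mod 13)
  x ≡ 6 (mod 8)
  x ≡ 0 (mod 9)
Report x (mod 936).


Moduli 13, 8, 9 are pairwise coprime; by CRT there is a unique solution modulo M = 13 · 8 · 9 = 936.
Solve pairwise, accumulating the modulus:
  Start with x ≡ 7 (mod 13).
  Combine with x ≡ 6 (mod 8): since gcd(13, 8) = 1, we get a unique residue mod 104.
    Write x = 7 + 13·t and substitute into x ≡ 6 (mod 8): 13·t ≡ 6 − 7 = -1 (mod 8).
    Reduce coefficients mod 8: 5·t ≡ 7 (mod 8).
    The inverse of 5 mod 8 is 5 (since 5·5 = 25 = 3·8 + 1), so t ≡ 5·7 = 35 ≡ 3 (mod 8).
    Then x = 7 + 13·3 = 46, valid modulo lcm(13, 8) = 104: x ≡ 46 (mod 104).
  Combine with x ≡ 0 (mod 9): since gcd(104, 9) = 1, we get a unique residue mod 936.
    Write x = 46 + 104·t and substitute into x ≡ 0 (mod 9): 104·t ≡ 0 − 46 = -46 (mod 9).
    Reduce coefficients mod 9: 5·t ≡ 8 (mod 9).
    The inverse of 5 mod 9 is 2 (since 5·2 = 10 = 1·9 + 1), so t ≡ 2·8 = 16 ≡ 7 (mod 9).
    Then x = 46 + 104·7 = 774, valid modulo lcm(104, 9) = 936: x ≡ 774 (mod 936).
Verify: 774 mod 13 = 7 ✓, 774 mod 8 = 6 ✓, 774 mod 9 = 0 ✓.

x ≡ 774 (mod 936).


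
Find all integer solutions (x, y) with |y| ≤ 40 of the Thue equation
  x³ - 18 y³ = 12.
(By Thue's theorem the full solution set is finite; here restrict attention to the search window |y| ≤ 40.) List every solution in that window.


The equation is x³ - 18y³ = 12. For fixed y, x³ = 18·y³ + 12, so a solution requires the RHS to be a perfect cube.
Strategy: iterate y from -40 to 40, compute RHS = 18·y³ + 12, and check whether it is a (positive or negative) perfect cube.
Check small values of y:
  y = 0: RHS = 12 is not a perfect cube.
  y = 1: RHS = 30 is not a perfect cube.
  y = -1: RHS = -6 is not a perfect cube.
  y = 2: RHS = 156 is not a perfect cube.
  y = -2: RHS = -132 is not a perfect cube.
  y = 3: RHS = 498 is not a perfect cube.
  y = -3: RHS = -474 is not a perfect cube.
Continuing the search up to |y| = 40 finds no solutions either.
No (x, y) in the scanned range satisfies the equation.

No integer solutions with |y| ≤ 40.


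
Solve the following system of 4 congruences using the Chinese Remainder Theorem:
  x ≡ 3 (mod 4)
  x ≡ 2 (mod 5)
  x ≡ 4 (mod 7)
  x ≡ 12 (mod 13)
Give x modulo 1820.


Product of moduli M = 4 · 5 · 7 · 13 = 1820.
Merge one congruence at a time:
  Start: x ≡ 3 (mod 4).
  Combine with x ≡ 2 (mod 5); new modulus lcm = 20.
    Write x = 3 + 4·t and substitute into x ≡ 2 (mod 5): 4·t ≡ 2 − 3 = -1 (mod 5).
    Reduce coefficients mod 5: 4·t ≡ 4 (mod 5).
    The inverse of 4 mod 5 is 4 (since 4·4 = 16 = 3·5 + 1), so t ≡ 4·4 = 16 ≡ 1 (mod 5).
    Then x = 3 + 4·1 = 7, valid modulo lcm(4, 5) = 20: x ≡ 7 (mod 20).
  Combine with x ≡ 4 (mod 7); new modulus lcm = 140.
    Write x = 7 + 20·t and substitute into x ≡ 4 (mod 7): 20·t ≡ 4 − 7 = -3 (mod 7).
    Reduce coefficients mod 7: 6·t ≡ 4 (mod 7).
    The inverse of 6 mod 7 is 6 (since 6·6 = 36 = 5·7 + 1), so t ≡ 6·4 = 24 ≡ 3 (mod 7).
    Then x = 7 + 20·3 = 67, valid modulo lcm(20, 7) = 140: x ≡ 67 (mod 140).
  Combine with x ≡ 12 (mod 13); new modulus lcm = 1820.
    Write x = 67 + 140·t and substitute into x ≡ 12 (mod 13): 140·t ≡ 12 − 67 = -55 (mod 13).
    Reduce coefficients mod 13: 10·t ≡ 10 (mod 13).
    The inverse of 10 mod 13 is 4 (since 10·4 = 40 = 3·13 + 1), so t ≡ 4·10 = 40 ≡ 1 (mod 13).
    Then x = 67 + 140·1 = 207, valid modulo lcm(140, 13) = 1820: x ≡ 207 (mod 1820).
Verify against each original: 207 mod 4 = 3, 207 mod 5 = 2, 207 mod 7 = 4, 207 mod 13 = 12.

x ≡ 207 (mod 1820).


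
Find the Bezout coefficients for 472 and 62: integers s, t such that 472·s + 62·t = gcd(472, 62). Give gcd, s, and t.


Euclidean algorithm on (472, 62) — divide until remainder is 0:
  472 = 7 · 62 + 38
  62 = 1 · 38 + 24
  38 = 1 · 24 + 14
  24 = 1 · 14 + 10
  14 = 1 · 10 + 4
  10 = 2 · 4 + 2
  4 = 2 · 2 + 0
gcd(472, 62) = 2.
Track Bezout coefficients alongside the remainders: start with r₀ = 472 = a·1 + b·0 (s = 1, t = 0) and r₁ = 62 = a·0 + b·1 (s = 0, t = 1); each new remainder r_{k+1} = r_{k-1} − q_k·r_k inherits s_{k+1} = s_{k-1} − q_k·s_k, t_{k+1} = t_{k-1} − q_k·t_k, so r_k = a·s_k + b·t_k at every step:
  q = 7: r = 38, s = 1 − 7·0 = 1, t = 0 − 7·1 = -7  (check: 472·1 + 62·(-7) = 38)
  q = 1: r = 24, s = 0 − 1·1 = -1, t = 1 − 1·(-7) = 8  (check: 472·(-1) + 62·8 = 24)
  q = 1: r = 14, s = 1 − 1·(-1) = 2, t = -7 − 1·8 = -15  (check: 472·2 + 62·(-15) = 14)
  q = 1: r = 10, s = -1 − 1·2 = -3, t = 8 − 1·(-15) = 23  (check: 472·(-3) + 62·23 = 10)
  q = 1: r = 4, s = 2 − 1·(-3) = 5, t = -15 − 1·23 = -38  (check: 472·5 + 62·(-38) = 4)
  q = 2: r = 2, s = -3 − 2·5 = -13, t = 23 − 2·(-38) = 99  (check: 472·(-13) + 62·99 = 2)
The row with r = 2 (the gcd) gives the Bezout coefficients s = -13, t = 99.
Result: 472 · (-13) + 62 · (99) = 2.

gcd(472, 62) = 2; s = -13, t = 99 (check: 472·(-13) + 62·99 = 2).


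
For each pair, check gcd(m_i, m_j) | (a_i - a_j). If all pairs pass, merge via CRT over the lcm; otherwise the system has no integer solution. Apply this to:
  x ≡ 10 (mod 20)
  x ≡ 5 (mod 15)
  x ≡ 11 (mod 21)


Moduli 20, 15, 21 are not pairwise coprime, so CRT works modulo lcm(m_i) when all pairwise compatibility conditions hold.
Pairwise compatibility: gcd(m_i, m_j) must divide a_i - a_j for every pair.
Merge one congruence at a time:
  Start: x ≡ 10 (mod 20).
  Combine with x ≡ 5 (mod 15): gcd(20, 15) = 5; 5 - 10 = -5, which IS divisible by 5, so compatible.
    Write x = 10 + 20·t and substitute into x ≡ 5 (mod 15): 20·t ≡ 5 − 10 = -5 (mod 15).
    Divide the congruence (and modulus) by g = 5: 4·t ≡ -1 (mod 3).
    Reduce coefficients mod 3: 1·t ≡ 2 (mod 3).
    So t ≡ 2 (mod 3).
    Then x = 10 + 20·2 = 50, valid modulo lcm(20, 15) = 60: x ≡ 50 (mod 60).
  Combine with x ≡ 11 (mod 21): gcd(60, 21) = 3; 11 - 50 = -39, which IS divisible by 3, so compatible.
    Write x = 50 + 60·t and substitute into x ≡ 11 (mod 21): 60·t ≡ 11 − 50 = -39 (mod 21).
    Divide the congruence (and modulus) by g = 3: 20·t ≡ -13 (mod 7).
    Reduce coefficients mod 7: 6·t ≡ 1 (mod 7).
    The inverse of 6 mod 7 is 6 (since 6·6 = 36 = 5·7 + 1), so t ≡ 6·1 = 6 ≡ 6 (mod 7).
    Then x = 50 + 60·6 = 410, valid modulo lcm(60, 21) = 420: x ≡ 410 (mod 420).
Verify: 410 mod 20 = 10, 410 mod 15 = 5, 410 mod 21 = 11.

x ≡ 410 (mod 420).


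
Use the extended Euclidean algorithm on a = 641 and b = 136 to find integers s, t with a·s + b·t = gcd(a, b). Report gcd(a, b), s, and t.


Euclidean algorithm on (641, 136) — divide until remainder is 0:
  641 = 4 · 136 + 97
  136 = 1 · 97 + 39
  97 = 2 · 39 + 19
  39 = 2 · 19 + 1
  19 = 19 · 1 + 0
gcd(641, 136) = 1.
Track Bezout coefficients alongside the remainders: start with r₀ = 641 = a·1 + b·0 (s = 1, t = 0) and r₁ = 136 = a·0 + b·1 (s = 0, t = 1); each new remainder r_{k+1} = r_{k-1} − q_k·r_k inherits s_{k+1} = s_{k-1} − q_k·s_k, t_{k+1} = t_{k-1} − q_k·t_k, so r_k = a·s_k + b·t_k at every step:
  q = 4: r = 97, s = 1 − 4·0 = 1, t = 0 − 4·1 = -4  (check: 641·1 + 136·(-4) = 97)
  q = 1: r = 39, s = 0 − 1·1 = -1, t = 1 − 1·(-4) = 5  (check: 641·(-1) + 136·5 = 39)
  q = 2: r = 19, s = 1 − 2·(-1) = 3, t = -4 − 2·5 = -14  (check: 641·3 + 136·(-14) = 19)
  q = 2: r = 1, s = -1 − 2·3 = -7, t = 5 − 2·(-14) = 33  (check: 641·(-7) + 136·33 = 1)
The row with r = 1 (the gcd) gives the Bezout coefficients s = -7, t = 33.
Result: 641 · (-7) + 136 · (33) = 1.

gcd(641, 136) = 1; s = -7, t = 33 (check: 641·(-7) + 136·33 = 1).


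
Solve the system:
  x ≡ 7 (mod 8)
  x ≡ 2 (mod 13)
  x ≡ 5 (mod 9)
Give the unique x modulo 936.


Moduli 8, 13, 9 are pairwise coprime; by CRT there is a unique solution modulo M = 8 · 13 · 9 = 936.
Solve pairwise, accumulating the modulus:
  Start with x ≡ 7 (mod 8).
  Combine with x ≡ 2 (mod 13): since gcd(8, 13) = 1, we get a unique residue mod 104.
    Write x = 7 + 8·t and substitute into x ≡ 2 (mod 13): 8·t ≡ 2 − 7 = -5 (mod 13).
    Reduce coefficients mod 13: 8·t ≡ 8 (mod 13).
    The inverse of 8 mod 13 is 5 (since 8·5 = 40 = 3·13 + 1), so t ≡ 5·8 = 40 ≡ 1 (mod 13).
    Then x = 7 + 8·1 = 15, valid modulo lcm(8, 13) = 104: x ≡ 15 (mod 104).
  Combine with x ≡ 5 (mod 9): since gcd(104, 9) = 1, we get a unique residue mod 936.
    Write x = 15 + 104·t and substitute into x ≡ 5 (mod 9): 104·t ≡ 5 − 15 = -10 (mod 9).
    Reduce coefficients mod 9: 5·t ≡ 8 (mod 9).
    The inverse of 5 mod 9 is 2 (since 5·2 = 10 = 1·9 + 1), so t ≡ 2·8 = 16 ≡ 7 (mod 9).
    Then x = 15 + 104·7 = 743, valid modulo lcm(104, 9) = 936: x ≡ 743 (mod 936).
Verify: 743 mod 8 = 7 ✓, 743 mod 13 = 2 ✓, 743 mod 9 = 5 ✓.

x ≡ 743 (mod 936).


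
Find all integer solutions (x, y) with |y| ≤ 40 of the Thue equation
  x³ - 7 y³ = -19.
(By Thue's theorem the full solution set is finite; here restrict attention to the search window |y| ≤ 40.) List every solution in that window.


The equation is x³ - 7y³ = -19. For fixed y, x³ = 7·y³ − 19, so a solution requires the RHS to be a perfect cube.
Strategy: iterate y from -40 to 40, compute RHS = 7·y³ − 19, and check whether it is a (positive or negative) perfect cube.
Check small values of y:
  y = 0: RHS = -19 is not a perfect cube.
  y = 1: RHS = -12 is not a perfect cube.
  y = -1: RHS = -26 is not a perfect cube.
  y = 2: RHS = 37 is not a perfect cube.
  y = -2: RHS = -75 is not a perfect cube.
  y = 3: RHS = 170 is not a perfect cube.
  y = -3: RHS = -208 is not a perfect cube.
Continuing the search up to |y| = 40 finds no solutions either.
No (x, y) in the scanned range satisfies the equation.

No integer solutions with |y| ≤ 40.


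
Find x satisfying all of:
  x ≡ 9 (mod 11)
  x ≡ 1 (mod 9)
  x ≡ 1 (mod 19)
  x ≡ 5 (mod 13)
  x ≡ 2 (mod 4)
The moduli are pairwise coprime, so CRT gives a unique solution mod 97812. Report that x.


Product of moduli M = 11 · 9 · 19 · 13 · 4 = 97812.
Merge one congruence at a time:
  Start: x ≡ 9 (mod 11).
  Combine with x ≡ 1 (mod 9); new modulus lcm = 99.
    Write x = 9 + 11·t and substitute into x ≡ 1 (mod 9): 11·t ≡ 1 − 9 = -8 (mod 9).
    Reduce coefficients mod 9: 2·t ≡ 1 (mod 9).
    The inverse of 2 mod 9 is 5 (since 2·5 = 10 = 1·9 + 1), so t ≡ 5·1 = 5 ≡ 5 (mod 9).
    Then x = 9 + 11·5 = 64, valid modulo lcm(11, 9) = 99: x ≡ 64 (mod 99).
  Combine with x ≡ 1 (mod 19); new modulus lcm = 1881.
    Write x = 64 + 99·t and substitute into x ≡ 1 (mod 19): 99·t ≡ 1 − 64 = -63 (mod 19).
    Reduce coefficients mod 19: 4·t ≡ 13 (mod 19).
    The inverse of 4 mod 19 is 5 (since 4·5 = 20 = 1·19 + 1), so t ≡ 5·13 = 65 ≡ 8 (mod 19).
    Then x = 64 + 99·8 = 856, valid modulo lcm(99, 19) = 1881: x ≡ 856 (mod 1881).
  Combine with x ≡ 5 (mod 13); new modulus lcm = 24453.
    Write x = 856 + 1881·t and substitute into x ≡ 5 (mod 13): 1881·t ≡ 5 − 856 = -851 (mod 13).
    Reduce coefficients mod 13: 9·t ≡ 7 (mod 13).
    The inverse of 9 mod 13 is 3 (since 9·3 = 27 = 2·13 + 1), so t ≡ 3·7 = 21 ≡ 8 (mod 13).
    Then x = 856 + 1881·8 = 15904, valid modulo lcm(1881, 13) = 24453: x ≡ 15904 (mod 24453).
  Combine with x ≡ 2 (mod 4); new modulus lcm = 97812.
    Write x = 15904 + 24453·t and substitute into x ≡ 2 (mod 4): 24453·t ≡ 2 − 15904 = -15902 (mod 4).
    Reduce coefficients mod 4: 1·t ≡ 2 (mod 4).
    So t ≡ 2 (mod 4).
    Then x = 15904 + 24453·2 = 64810, valid modulo lcm(24453, 4) = 97812: x ≡ 64810 (mod 97812).
Verify against each original: 64810 mod 11 = 9, 64810 mod 9 = 1, 64810 mod 19 = 1, 64810 mod 13 = 5, 64810 mod 4 = 2.

x ≡ 64810 (mod 97812).


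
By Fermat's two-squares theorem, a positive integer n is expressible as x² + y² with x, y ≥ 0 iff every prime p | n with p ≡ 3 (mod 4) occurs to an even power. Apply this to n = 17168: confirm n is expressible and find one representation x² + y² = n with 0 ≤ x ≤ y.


Step 1: Factor n = 17168 = 2^4 · 29 · 37.
Step 2: Check the mod-4 condition on each prime factor: 2 = 2 (special); 29 ≡ 1 (mod 4), exponent 1; 37 ≡ 1 (mod 4), exponent 1.
All primes ≡ 3 (mod 4) appear to even exponent (or don't appear), so by the two-squares theorem n IS expressible as a sum of two squares.
Step 3: Build a representation. Group n = k² · m with k = 4 and m = 29 · 37 = 1073 (a product of primes ≡ 1 (mod 4)); a representation of m scales to one of n via (k·x)² + (k·y)² = k²(x² + y²). Each prime p ≡ 1 (mod 4) is itself a sum of two squares; find a² by testing p − a² for a perfect square:
  29: 29 − 1² = 28, 29 − 2² = 25 = 5² ⇒ 29 = 2² + 5².
  37: 37 − 1² = 36 = 6² ⇒ 37 = 1² + 6².
  Combine using the Brahmagupta–Fibonacci identity (a² + b²)(c² + d²) = (ac − bd)² + (ad + bc)² = (ac + bd)² + (ad − bc)²:
  29 · 37 = 1073: from (2² + 5²)(1² + 6²), take (2·1 − 5·6, 2·6 + 5·1) = (2 − 30, 12 + 5) = (-28, 17); dropping signs (only squares matter) gives (28, 17); check 28² + 17² = 784 + 289 = 1073 ✓.
  Scale by k = 4: (4·28, 4·17) = (112, 68).
Step 4: Order so x ≤ y and verify: 68² + 112² = 4624 + 12544 = 17168 = n. ✓

n = 17168 = 68² + 112² (one valid representation with x ≤ y).


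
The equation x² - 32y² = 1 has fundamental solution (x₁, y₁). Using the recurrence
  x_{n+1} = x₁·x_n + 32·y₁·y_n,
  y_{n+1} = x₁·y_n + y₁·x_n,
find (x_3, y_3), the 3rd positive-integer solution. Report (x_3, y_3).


Step 1: Find the fundamental solution (x₁, y₁) of x² - 32y² = 1.
  Expand √32 as a continued fraction. a₀ = ⌊√32⌋ = 5; iterate m_{k+1} = d_k·a_k − m_k, d_{k+1} = (32 − m_{k+1}²)/d_k, a_{k+1} = ⌊(a₀ + m_{k+1})/d_{k+1}⌋ (starting m₀ = 0, d₀ = 1), with convergents p_k = a_k·p_{k-1} + p_{k-2}, q_k = a_k·q_{k-1} + q_{k-2} (p₋₁ = 1, q₋₁ = 0):
  k = 0: a₀ = 5; p₀/q₀ = 5/1; p₀² − 32·q₀² = 25 − 32 = -7.
  k = 1: m = 5, d = 7, a = ⌊(5 + 5)/7⌋ = 1; p/q = (1·5 + 1)/(1·1 + 0) = 6/1; p² − 32·q² = 36 − 32 = 4.
  k = 2: m = 2, d = 4, a = ⌊(5 + 2)/4⌋ = 1; p/q = (1·6 + 5)/(1·1 + 1) = 11/2; p² − 32·q² = 121 − 128 = -7.
  k = 3: m = 2, d = 7, a = ⌊(5 + 2)/7⌋ = 1; p/q = (1·11 + 6)/(1·2 + 1) = 17/3; p² − 32·q² = 289 − 288 = 1.
  The first convergent with p² − 32·q² = 1 gives the fundamental solution (x₁, y₁) = (17, 3).
Step 2: Apply the recurrence (x_{n+1}, y_{n+1}) = (x₁x_n + 32y₁y_n, x₁y_n + y₁x_n) repeatedly.
  From (x_1, y_1) = (17, 3): x_2 = 17·17 + 32·3·3 = 577; y_2 = 17·3 + 3·17 = 102.
  From (x_2, y_2) = (577, 102): x_3 = 17·577 + 32·3·102 = 19601; y_3 = 17·102 + 3·577 = 3465.
Step 3: Verify x_3² - 32·y_3² = 384199201 - 384199200 = 1 (should be 1). ✓

(x_1, y_1) = (17, 3); (x_3, y_3) = (19601, 3465).


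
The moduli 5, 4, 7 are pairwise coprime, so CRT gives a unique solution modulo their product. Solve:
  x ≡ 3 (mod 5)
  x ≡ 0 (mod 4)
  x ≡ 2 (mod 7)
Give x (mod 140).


Moduli 5, 4, 7 are pairwise coprime; by CRT there is a unique solution modulo M = 5 · 4 · 7 = 140.
Solve pairwise, accumulating the modulus:
  Start with x ≡ 3 (mod 5).
  Combine with x ≡ 0 (mod 4): since gcd(5, 4) = 1, we get a unique residue mod 20.
    Write x = 3 + 5·t and substitute into x ≡ 0 (mod 4): 5·t ≡ 0 − 3 = -3 (mod 4).
    Reduce coefficients mod 4: 1·t ≡ 1 (mod 4).
    So t ≡ 1 (mod 4).
    Then x = 3 + 5·1 = 8, valid modulo lcm(5, 4) = 20: x ≡ 8 (mod 20).
  Combine with x ≡ 2 (mod 7): since gcd(20, 7) = 1, we get a unique residue mod 140.
    Write x = 8 + 20·t and substitute into x ≡ 2 (mod 7): 20·t ≡ 2 − 8 = -6 (mod 7).
    Reduce coefficients mod 7: 6·t ≡ 1 (mod 7).
    The inverse of 6 mod 7 is 6 (since 6·6 = 36 = 5·7 + 1), so t ≡ 6·1 = 6 ≡ 6 (mod 7).
    Then x = 8 + 20·6 = 128, valid modulo lcm(20, 7) = 140: x ≡ 128 (mod 140).
Verify: 128 mod 5 = 3 ✓, 128 mod 4 = 0 ✓, 128 mod 7 = 2 ✓.

x ≡ 128 (mod 140).


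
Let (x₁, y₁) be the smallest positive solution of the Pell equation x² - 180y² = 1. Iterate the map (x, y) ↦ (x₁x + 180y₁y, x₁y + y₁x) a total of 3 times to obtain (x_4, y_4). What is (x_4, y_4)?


Step 1: Find the fundamental solution (x₁, y₁) of x² - 180y² = 1.
  Expand √180 as a continued fraction. a₀ = ⌊√180⌋ = 13; iterate m_{k+1} = d_k·a_k − m_k, d_{k+1} = (180 − m_{k+1}²)/d_k, a_{k+1} = ⌊(a₀ + m_{k+1})/d_{k+1}⌋ (starting m₀ = 0, d₀ = 1), with convergents p_k = a_k·p_{k-1} + p_{k-2}, q_k = a_k·q_{k-1} + q_{k-2} (p₋₁ = 1, q₋₁ = 0):
  k = 0: a₀ = 13; p₀/q₀ = 13/1; p₀² − 180·q₀² = 169 − 180 = -11.
  k = 1: m = 13, d = 11, a = ⌊(13 + 13)/11⌋ = 2; p/q = (2·13 + 1)/(2·1 + 0) = 27/2; p² − 180·q² = 729 − 720 = 9.
  k = 2: m = 9, d = 9, a = ⌊(13 + 9)/9⌋ = 2; p/q = (2·27 + 13)/(2·2 + 1) = 67/5; p² − 180·q² = 4489 − 4500 = -11.
  k = 3: m = 9, d = 11, a = ⌊(13 + 9)/11⌋ = 2; p/q = (2·67 + 27)/(2·5 + 2) = 161/12; p² − 180·q² = 25921 − 25920 = 1.
  The first convergent with p² − 180·q² = 1 gives the fundamental solution (x₁, y₁) = (161, 12).
Step 2: Apply the recurrence (x_{n+1}, y_{n+1}) = (x₁x_n + 180y₁y_n, x₁y_n + y₁x_n) repeatedly.
  From (x_1, y_1) = (161, 12): x_2 = 161·161 + 180·12·12 = 51841; y_2 = 161·12 + 12·161 = 3864.
  From (x_2, y_2) = (51841, 3864): x_3 = 161·51841 + 180·12·3864 = 16692641; y_3 = 161·3864 + 12·51841 = 1244196.
  From (x_3, y_3) = (16692641, 1244196): x_4 = 161·16692641 + 180·12·1244196 = 5374978561; y_4 = 161·1244196 + 12·16692641 = 400627248.
Step 3: Verify x_4² - 180·y_4² = 28890394531209630721 - 28890394531209630720 = 1 (should be 1). ✓

(x_1, y_1) = (161, 12); (x_4, y_4) = (5374978561, 400627248).


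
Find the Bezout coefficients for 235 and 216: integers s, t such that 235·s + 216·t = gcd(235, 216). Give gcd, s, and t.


Euclidean algorithm on (235, 216) — divide until remainder is 0:
  235 = 1 · 216 + 19
  216 = 11 · 19 + 7
  19 = 2 · 7 + 5
  7 = 1 · 5 + 2
  5 = 2 · 2 + 1
  2 = 2 · 1 + 0
gcd(235, 216) = 1.
Track Bezout coefficients alongside the remainders: start with r₀ = 235 = a·1 + b·0 (s = 1, t = 0) and r₁ = 216 = a·0 + b·1 (s = 0, t = 1); each new remainder r_{k+1} = r_{k-1} − q_k·r_k inherits s_{k+1} = s_{k-1} − q_k·s_k, t_{k+1} = t_{k-1} − q_k·t_k, so r_k = a·s_k + b·t_k at every step:
  q = 1: r = 19, s = 1 − 1·0 = 1, t = 0 − 1·1 = -1  (check: 235·1 + 216·(-1) = 19)
  q = 11: r = 7, s = 0 − 11·1 = -11, t = 1 − 11·(-1) = 12  (check: 235·(-11) + 216·12 = 7)
  q = 2: r = 5, s = 1 − 2·(-11) = 23, t = -1 − 2·12 = -25  (check: 235·23 + 216·(-25) = 5)
  q = 1: r = 2, s = -11 − 1·23 = -34, t = 12 − 1·(-25) = 37  (check: 235·(-34) + 216·37 = 2)
  q = 2: r = 1, s = 23 − 2·(-34) = 91, t = -25 − 2·37 = -99  (check: 235·91 + 216·(-99) = 1)
The row with r = 1 (the gcd) gives the Bezout coefficients s = 91, t = -99.
Result: 235 · (91) + 216 · (-99) = 1.

gcd(235, 216) = 1; s = 91, t = -99 (check: 235·91 + 216·(-99) = 1).


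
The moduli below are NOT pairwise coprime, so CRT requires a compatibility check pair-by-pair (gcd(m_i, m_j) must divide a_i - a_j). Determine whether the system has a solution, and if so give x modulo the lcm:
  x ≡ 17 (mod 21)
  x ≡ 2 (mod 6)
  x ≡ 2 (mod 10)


Moduli 21, 6, 10 are not pairwise coprime, so CRT works modulo lcm(m_i) when all pairwise compatibility conditions hold.
Pairwise compatibility: gcd(m_i, m_j) must divide a_i - a_j for every pair.
Merge one congruence at a time:
  Start: x ≡ 17 (mod 21).
  Combine with x ≡ 2 (mod 6): gcd(21, 6) = 3; 2 - 17 = -15, which IS divisible by 3, so compatible.
    Write x = 17 + 21·t and substitute into x ≡ 2 (mod 6): 21·t ≡ 2 − 17 = -15 (mod 6).
    Divide the congruence (and modulus) by g = 3: 7·t ≡ -5 (mod 2).
    Reduce coefficients mod 2: 1·t ≡ 1 (mod 2).
    So t ≡ 1 (mod 2).
    Then x = 17 + 21·1 = 38, valid modulo lcm(21, 6) = 42: x ≡ 38 (mod 42).
  Combine with x ≡ 2 (mod 10): gcd(42, 10) = 2; 2 - 38 = -36, which IS divisible by 2, so compatible.
    Write x = 38 + 42·t and substitute into x ≡ 2 (mod 10): 42·t ≡ 2 − 38 = -36 (mod 10).
    Divide the congruence (and modulus) by g = 2: 21·t ≡ -18 (mod 5).
    Reduce coefficients mod 5: 1·t ≡ 2 (mod 5).
    So t ≡ 2 (mod 5).
    Then x = 38 + 42·2 = 122, valid modulo lcm(42, 10) = 210: x ≡ 122 (mod 210).
Verify: 122 mod 21 = 17, 122 mod 6 = 2, 122 mod 10 = 2.

x ≡ 122 (mod 210).


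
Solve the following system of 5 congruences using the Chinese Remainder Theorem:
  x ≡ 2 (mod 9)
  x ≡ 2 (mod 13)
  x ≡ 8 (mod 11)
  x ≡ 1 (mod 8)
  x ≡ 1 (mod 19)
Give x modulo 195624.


Product of moduli M = 9 · 13 · 11 · 8 · 19 = 195624.
Merge one congruence at a time:
  Start: x ≡ 2 (mod 9).
  Combine with x ≡ 2 (mod 13); new modulus lcm = 117.
    Write x = 2 + 9·t and substitute into x ≡ 2 (mod 13): 9·t ≡ 2 − 2 = 0 (mod 13).
    The inverse of 9 mod 13 is 3 (since 9·3 = 27 = 2·13 + 1), so t ≡ 3·0 = 0 ≡ 0 (mod 13).
    Then x = 2 + 9·0 = 2, valid modulo lcm(9, 13) = 117: x ≡ 2 (mod 117).
  Combine with x ≡ 8 (mod 11); new modulus lcm = 1287.
    Write x = 2 + 117·t and substitute into x ≡ 8 (mod 11): 117·t ≡ 8 − 2 = 6 (mod 11).
    Reduce coefficients mod 11: 7·t ≡ 6 (mod 11).
    The inverse of 7 mod 11 is 8 (since 7·8 = 56 = 5·11 + 1), so t ≡ 8·6 = 48 ≡ 4 (mod 11).
    Then x = 2 + 117·4 = 470, valid modulo lcm(117, 11) = 1287: x ≡ 470 (mod 1287).
  Combine with x ≡ 1 (mod 8); new modulus lcm = 10296.
    Write x = 470 + 1287·t and substitute into x ≡ 1 (mod 8): 1287·t ≡ 1 − 470 = -469 (mod 8).
    Reduce coefficients mod 8: 7·t ≡ 3 (mod 8).
    The inverse of 7 mod 8 is 7 (since 7·7 = 49 = 6·8 + 1), so t ≡ 7·3 = 21 ≡ 5 (mod 8).
    Then x = 470 + 1287·5 = 6905, valid modulo lcm(1287, 8) = 10296: x ≡ 6905 (mod 10296).
  Combine with x ≡ 1 (mod 19); new modulus lcm = 195624.
    Write x = 6905 + 10296·t and substitute into x ≡ 1 (mod 19): 10296·t ≡ 1 − 6905 = -6904 (mod 19).
    Reduce coefficients mod 19: 17·t ≡ 12 (mod 19).
    The inverse of 17 mod 19 is 9 (since 17·9 = 153 = 8·19 + 1), so t ≡ 9·12 = 108 ≡ 13 (mod 19).
    Then x = 6905 + 10296·13 = 140753, valid modulo lcm(10296, 19) = 195624: x ≡ 140753 (mod 195624).
Verify against each original: 140753 mod 9 = 2, 140753 mod 13 = 2, 140753 mod 11 = 8, 140753 mod 8 = 1, 140753 mod 19 = 1.

x ≡ 140753 (mod 195624).
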